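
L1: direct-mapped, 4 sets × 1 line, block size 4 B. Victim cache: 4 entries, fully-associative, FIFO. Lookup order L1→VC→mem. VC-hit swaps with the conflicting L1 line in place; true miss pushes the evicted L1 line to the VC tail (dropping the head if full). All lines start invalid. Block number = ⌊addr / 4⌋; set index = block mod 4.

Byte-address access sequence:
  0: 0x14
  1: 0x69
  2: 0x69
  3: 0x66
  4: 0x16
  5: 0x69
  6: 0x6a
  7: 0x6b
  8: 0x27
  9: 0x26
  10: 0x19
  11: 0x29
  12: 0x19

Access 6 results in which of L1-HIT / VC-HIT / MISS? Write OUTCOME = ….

OUTCOME = L1-HIT

0: 0x14 (blk 5, set 1) → MISS  vc=[]
1: 0x69 (blk 26, set 2) → MISS  vc=[]
2: 0x69 (blk 26, set 2) → L1-HIT  vc=[]
3: 0x66 (blk 25, set 1) → MISS  vc=[5]
4: 0x16 (blk 5, set 1) → VC-HIT  vc=[25]
5: 0x69 (blk 26, set 2) → L1-HIT  vc=[25]
6: 0x6a (blk 26, set 2) → L1-HIT  vc=[25]
7: 0x6b (blk 26, set 2) → L1-HIT  vc=[25]
8: 0x27 (blk 9, set 1) → MISS  vc=[25, 5]
9: 0x26 (blk 9, set 1) → L1-HIT  vc=[25, 5]
10: 0x19 (blk 6, set 2) → MISS  vc=[25, 5, 26]
11: 0x29 (blk 10, set 2) → MISS  vc=[25, 5, 26, 6]
12: 0x19 (blk 6, set 2) → VC-HIT  vc=[25, 5, 26, 10]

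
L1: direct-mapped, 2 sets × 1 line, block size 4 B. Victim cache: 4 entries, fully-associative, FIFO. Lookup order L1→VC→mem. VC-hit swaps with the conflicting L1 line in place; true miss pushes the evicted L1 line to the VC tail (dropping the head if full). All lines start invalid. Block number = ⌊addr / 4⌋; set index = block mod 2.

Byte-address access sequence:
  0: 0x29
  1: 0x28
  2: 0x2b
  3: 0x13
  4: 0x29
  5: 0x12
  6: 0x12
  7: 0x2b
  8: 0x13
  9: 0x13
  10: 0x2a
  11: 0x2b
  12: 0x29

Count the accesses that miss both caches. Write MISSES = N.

MISSES = 2

#0 0x29→b10/s0 MISS; vc=[]
#1 0x28→b10/s0 L1-HIT; vc=[]
#2 0x2b→b10/s0 L1-HIT; vc=[]
#3 0x13→b4/s0 MISS; vc=[10]
#4 0x29→b10/s0 VC-HIT; vc=[4]
#5 0x12→b4/s0 VC-HIT; vc=[10]
#6 0x12→b4/s0 L1-HIT; vc=[10]
#7 0x2b→b10/s0 VC-HIT; vc=[4]
#8 0x13→b4/s0 VC-HIT; vc=[10]
#9 0x13→b4/s0 L1-HIT; vc=[10]
#10 0x2a→b10/s0 VC-HIT; vc=[4]
#11 0x2b→b10/s0 L1-HIT; vc=[4]
#12 0x29→b10/s0 L1-HIT; vc=[4]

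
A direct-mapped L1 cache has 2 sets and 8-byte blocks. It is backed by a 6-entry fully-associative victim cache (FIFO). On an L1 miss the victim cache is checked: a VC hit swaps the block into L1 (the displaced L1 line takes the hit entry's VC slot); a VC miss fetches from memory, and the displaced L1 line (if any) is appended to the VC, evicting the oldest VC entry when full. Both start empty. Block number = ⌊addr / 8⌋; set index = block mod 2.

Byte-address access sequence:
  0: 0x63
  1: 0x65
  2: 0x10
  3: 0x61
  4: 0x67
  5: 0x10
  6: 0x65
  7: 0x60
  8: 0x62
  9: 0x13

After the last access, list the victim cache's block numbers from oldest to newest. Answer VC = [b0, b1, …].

VC = [12]

  [0] addr=0x63 blk=12 s=0: MISS | VC []
  [1] addr=0x65 blk=12 s=0: L1-HIT | VC []
  [2] addr=0x10 blk=2 s=0: MISS | VC [12]
  [3] addr=0x61 blk=12 s=0: VC-HIT | VC [2]
  [4] addr=0x67 blk=12 s=0: L1-HIT | VC [2]
  [5] addr=0x10 blk=2 s=0: VC-HIT | VC [12]
  [6] addr=0x65 blk=12 s=0: VC-HIT | VC [2]
  [7] addr=0x60 blk=12 s=0: L1-HIT | VC [2]
  [8] addr=0x62 blk=12 s=0: L1-HIT | VC [2]
  [9] addr=0x13 blk=2 s=0: VC-HIT | VC [12]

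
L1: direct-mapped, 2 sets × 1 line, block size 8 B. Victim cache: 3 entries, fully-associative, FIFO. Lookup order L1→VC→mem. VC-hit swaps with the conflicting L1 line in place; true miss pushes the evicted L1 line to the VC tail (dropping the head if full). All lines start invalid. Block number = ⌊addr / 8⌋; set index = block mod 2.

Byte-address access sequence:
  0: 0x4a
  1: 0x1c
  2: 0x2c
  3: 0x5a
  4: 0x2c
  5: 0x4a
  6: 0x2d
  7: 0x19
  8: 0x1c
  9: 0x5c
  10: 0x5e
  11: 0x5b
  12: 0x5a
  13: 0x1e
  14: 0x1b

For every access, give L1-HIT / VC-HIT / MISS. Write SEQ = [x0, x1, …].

SEQ = [MISS, MISS, MISS, MISS, VC-HIT, VC-HIT, VC-HIT, VC-HIT, L1-HIT, VC-HIT, L1-HIT, L1-HIT, L1-HIT, VC-HIT, L1-HIT]

0: 0x4a (blk 9, set 1) → MISS  vc=[]
1: 0x1c (blk 3, set 1) → MISS  vc=[9]
2: 0x2c (blk 5, set 1) → MISS  vc=[9, 3]
3: 0x5a (blk 11, set 1) → MISS  vc=[9, 3, 5]
4: 0x2c (blk 5, set 1) → VC-HIT  vc=[9, 3, 11]
5: 0x4a (blk 9, set 1) → VC-HIT  vc=[5, 3, 11]
6: 0x2d (blk 5, set 1) → VC-HIT  vc=[9, 3, 11]
7: 0x19 (blk 3, set 1) → VC-HIT  vc=[9, 5, 11]
8: 0x1c (blk 3, set 1) → L1-HIT  vc=[9, 5, 11]
9: 0x5c (blk 11, set 1) → VC-HIT  vc=[9, 5, 3]
10: 0x5e (blk 11, set 1) → L1-HIT  vc=[9, 5, 3]
11: 0x5b (blk 11, set 1) → L1-HIT  vc=[9, 5, 3]
12: 0x5a (blk 11, set 1) → L1-HIT  vc=[9, 5, 3]
13: 0x1e (blk 3, set 1) → VC-HIT  vc=[9, 5, 11]
14: 0x1b (blk 3, set 1) → L1-HIT  vc=[9, 5, 11]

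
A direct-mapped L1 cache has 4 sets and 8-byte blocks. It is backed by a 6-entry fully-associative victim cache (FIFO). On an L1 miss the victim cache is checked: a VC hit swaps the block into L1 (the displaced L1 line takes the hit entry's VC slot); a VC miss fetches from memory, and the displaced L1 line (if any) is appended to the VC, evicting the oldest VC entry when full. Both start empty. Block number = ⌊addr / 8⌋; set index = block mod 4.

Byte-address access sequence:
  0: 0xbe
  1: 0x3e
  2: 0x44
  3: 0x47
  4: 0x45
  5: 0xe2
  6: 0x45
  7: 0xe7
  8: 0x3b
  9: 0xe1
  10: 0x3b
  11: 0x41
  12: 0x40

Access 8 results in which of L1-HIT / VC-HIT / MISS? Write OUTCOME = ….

#0 0xbe→b23/s3 MISS; vc=[]
#1 0x3e→b7/s3 MISS; vc=[23]
#2 0x44→b8/s0 MISS; vc=[23]
#3 0x47→b8/s0 L1-HIT; vc=[23]
#4 0x45→b8/s0 L1-HIT; vc=[23]
#5 0xe2→b28/s0 MISS; vc=[23,8]
#6 0x45→b8/s0 VC-HIT; vc=[23,28]
#7 0xe7→b28/s0 VC-HIT; vc=[23,8]
#8 0x3b→b7/s3 L1-HIT; vc=[23,8]
#9 0xe1→b28/s0 L1-HIT; vc=[23,8]
#10 0x3b→b7/s3 L1-HIT; vc=[23,8]
#11 0x41→b8/s0 VC-HIT; vc=[23,28]
#12 0x40→b8/s0 L1-HIT; vc=[23,28]

OUTCOME = L1-HIT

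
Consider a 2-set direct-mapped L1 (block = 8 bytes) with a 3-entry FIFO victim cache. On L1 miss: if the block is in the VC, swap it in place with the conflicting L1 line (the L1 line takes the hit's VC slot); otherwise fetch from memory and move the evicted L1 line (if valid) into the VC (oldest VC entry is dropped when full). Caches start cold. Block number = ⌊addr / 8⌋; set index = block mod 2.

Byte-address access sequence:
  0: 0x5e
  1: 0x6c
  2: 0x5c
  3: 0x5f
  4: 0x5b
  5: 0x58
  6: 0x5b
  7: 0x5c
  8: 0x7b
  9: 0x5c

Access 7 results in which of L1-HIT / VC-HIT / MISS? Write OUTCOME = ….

OUTCOME = L1-HIT

  [0] addr=0x5e blk=11 s=1: MISS | VC []
  [1] addr=0x6c blk=13 s=1: MISS | VC [11]
  [2] addr=0x5c blk=11 s=1: VC-HIT | VC [13]
  [3] addr=0x5f blk=11 s=1: L1-HIT | VC [13]
  [4] addr=0x5b blk=11 s=1: L1-HIT | VC [13]
  [5] addr=0x58 blk=11 s=1: L1-HIT | VC [13]
  [6] addr=0x5b blk=11 s=1: L1-HIT | VC [13]
  [7] addr=0x5c blk=11 s=1: L1-HIT | VC [13]
  [8] addr=0x7b blk=15 s=1: MISS | VC [13, 11]
  [9] addr=0x5c blk=11 s=1: VC-HIT | VC [13, 15]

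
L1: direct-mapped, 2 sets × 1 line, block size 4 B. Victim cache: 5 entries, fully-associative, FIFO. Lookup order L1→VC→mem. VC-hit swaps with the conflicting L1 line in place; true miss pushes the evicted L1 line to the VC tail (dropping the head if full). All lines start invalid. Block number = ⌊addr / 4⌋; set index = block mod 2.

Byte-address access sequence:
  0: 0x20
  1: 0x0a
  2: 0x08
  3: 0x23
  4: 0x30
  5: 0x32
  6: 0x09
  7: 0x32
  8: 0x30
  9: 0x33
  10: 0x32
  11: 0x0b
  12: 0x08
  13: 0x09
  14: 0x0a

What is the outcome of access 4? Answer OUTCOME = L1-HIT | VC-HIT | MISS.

OUTCOME = MISS

  [0] addr=0x20 blk=8 s=0: MISS | VC []
  [1] addr=0xa blk=2 s=0: MISS | VC [8]
  [2] addr=0x8 blk=2 s=0: L1-HIT | VC [8]
  [3] addr=0x23 blk=8 s=0: VC-HIT | VC [2]
  [4] addr=0x30 blk=12 s=0: MISS | VC [2, 8]
  [5] addr=0x32 blk=12 s=0: L1-HIT | VC [2, 8]
  [6] addr=0x9 blk=2 s=0: VC-HIT | VC [12, 8]
  [7] addr=0x32 blk=12 s=0: VC-HIT | VC [2, 8]
  [8] addr=0x30 blk=12 s=0: L1-HIT | VC [2, 8]
  [9] addr=0x33 blk=12 s=0: L1-HIT | VC [2, 8]
  [10] addr=0x32 blk=12 s=0: L1-HIT | VC [2, 8]
  [11] addr=0xb blk=2 s=0: VC-HIT | VC [12, 8]
  [12] addr=0x8 blk=2 s=0: L1-HIT | VC [12, 8]
  [13] addr=0x9 blk=2 s=0: L1-HIT | VC [12, 8]
  [14] addr=0xa blk=2 s=0: L1-HIT | VC [12, 8]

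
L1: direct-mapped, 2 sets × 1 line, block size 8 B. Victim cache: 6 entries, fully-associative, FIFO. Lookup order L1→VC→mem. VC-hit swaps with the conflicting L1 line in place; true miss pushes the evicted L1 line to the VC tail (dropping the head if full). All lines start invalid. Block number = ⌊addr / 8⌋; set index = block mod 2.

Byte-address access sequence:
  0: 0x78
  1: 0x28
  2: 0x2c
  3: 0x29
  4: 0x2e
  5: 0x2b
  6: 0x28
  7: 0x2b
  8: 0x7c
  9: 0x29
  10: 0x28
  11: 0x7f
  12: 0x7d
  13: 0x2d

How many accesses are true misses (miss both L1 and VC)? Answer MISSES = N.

MISSES = 2

  [0] addr=0x78 blk=15 s=1: MISS | VC []
  [1] addr=0x28 blk=5 s=1: MISS | VC [15]
  [2] addr=0x2c blk=5 s=1: L1-HIT | VC [15]
  [3] addr=0x29 blk=5 s=1: L1-HIT | VC [15]
  [4] addr=0x2e blk=5 s=1: L1-HIT | VC [15]
  [5] addr=0x2b blk=5 s=1: L1-HIT | VC [15]
  [6] addr=0x28 blk=5 s=1: L1-HIT | VC [15]
  [7] addr=0x2b blk=5 s=1: L1-HIT | VC [15]
  [8] addr=0x7c blk=15 s=1: VC-HIT | VC [5]
  [9] addr=0x29 blk=5 s=1: VC-HIT | VC [15]
  [10] addr=0x28 blk=5 s=1: L1-HIT | VC [15]
  [11] addr=0x7f blk=15 s=1: VC-HIT | VC [5]
  [12] addr=0x7d blk=15 s=1: L1-HIT | VC [5]
  [13] addr=0x2d blk=5 s=1: VC-HIT | VC [15]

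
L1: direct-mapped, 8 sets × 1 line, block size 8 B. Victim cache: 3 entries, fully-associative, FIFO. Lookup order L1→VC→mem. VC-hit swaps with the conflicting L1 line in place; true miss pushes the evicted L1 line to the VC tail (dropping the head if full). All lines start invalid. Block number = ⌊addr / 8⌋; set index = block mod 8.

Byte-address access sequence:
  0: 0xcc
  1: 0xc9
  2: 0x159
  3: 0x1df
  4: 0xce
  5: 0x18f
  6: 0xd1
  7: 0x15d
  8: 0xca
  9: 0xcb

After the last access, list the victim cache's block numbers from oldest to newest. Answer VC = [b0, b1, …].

VC = [59, 49]

  [0] addr=0xcc blk=25 s=1: MISS | VC []
  [1] addr=0xc9 blk=25 s=1: L1-HIT | VC []
  [2] addr=0x159 blk=43 s=3: MISS | VC []
  [3] addr=0x1df blk=59 s=3: MISS | VC [43]
  [4] addr=0xce blk=25 s=1: L1-HIT | VC [43]
  [5] addr=0x18f blk=49 s=1: MISS | VC [43, 25]
  [6] addr=0xd1 blk=26 s=2: MISS | VC [43, 25]
  [7] addr=0x15d blk=43 s=3: VC-HIT | VC [59, 25]
  [8] addr=0xca blk=25 s=1: VC-HIT | VC [59, 49]
  [9] addr=0xcb blk=25 s=1: L1-HIT | VC [59, 49]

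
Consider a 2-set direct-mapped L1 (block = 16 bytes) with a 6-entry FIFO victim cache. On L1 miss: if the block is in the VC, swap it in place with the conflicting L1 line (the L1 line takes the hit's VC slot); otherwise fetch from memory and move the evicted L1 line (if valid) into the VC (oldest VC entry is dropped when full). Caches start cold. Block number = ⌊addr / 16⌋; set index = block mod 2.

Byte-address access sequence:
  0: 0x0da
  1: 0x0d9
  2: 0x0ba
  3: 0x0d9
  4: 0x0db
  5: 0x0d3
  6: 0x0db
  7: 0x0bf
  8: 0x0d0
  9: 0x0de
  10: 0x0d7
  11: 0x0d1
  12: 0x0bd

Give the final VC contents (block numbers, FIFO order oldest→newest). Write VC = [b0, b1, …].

#0 0xda→b13/s1 MISS; vc=[]
#1 0xd9→b13/s1 L1-HIT; vc=[]
#2 0xba→b11/s1 MISS; vc=[13]
#3 0xd9→b13/s1 VC-HIT; vc=[11]
#4 0xdb→b13/s1 L1-HIT; vc=[11]
#5 0xd3→b13/s1 L1-HIT; vc=[11]
#6 0xdb→b13/s1 L1-HIT; vc=[11]
#7 0xbf→b11/s1 VC-HIT; vc=[13]
#8 0xd0→b13/s1 VC-HIT; vc=[11]
#9 0xde→b13/s1 L1-HIT; vc=[11]
#10 0xd7→b13/s1 L1-HIT; vc=[11]
#11 0xd1→b13/s1 L1-HIT; vc=[11]
#12 0xbd→b11/s1 VC-HIT; vc=[13]

VC = [13]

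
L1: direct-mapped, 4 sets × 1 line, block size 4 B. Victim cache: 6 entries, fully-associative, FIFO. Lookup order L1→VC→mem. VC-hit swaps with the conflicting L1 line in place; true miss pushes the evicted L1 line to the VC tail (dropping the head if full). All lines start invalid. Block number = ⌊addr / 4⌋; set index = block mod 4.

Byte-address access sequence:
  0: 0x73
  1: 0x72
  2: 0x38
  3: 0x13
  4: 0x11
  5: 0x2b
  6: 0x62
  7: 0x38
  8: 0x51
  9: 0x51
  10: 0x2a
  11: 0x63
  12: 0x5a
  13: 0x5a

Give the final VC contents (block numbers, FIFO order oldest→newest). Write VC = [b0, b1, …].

VC = [28, 14, 4, 20, 10]

#0 0x73→b28/s0 MISS; vc=[]
#1 0x72→b28/s0 L1-HIT; vc=[]
#2 0x38→b14/s2 MISS; vc=[]
#3 0x13→b4/s0 MISS; vc=[28]
#4 0x11→b4/s0 L1-HIT; vc=[28]
#5 0x2b→b10/s2 MISS; vc=[28,14]
#6 0x62→b24/s0 MISS; vc=[28,14,4]
#7 0x38→b14/s2 VC-HIT; vc=[28,10,4]
#8 0x51→b20/s0 MISS; vc=[28,10,4,24]
#9 0x51→b20/s0 L1-HIT; vc=[28,10,4,24]
#10 0x2a→b10/s2 VC-HIT; vc=[28,14,4,24]
#11 0x63→b24/s0 VC-HIT; vc=[28,14,4,20]
#12 0x5a→b22/s2 MISS; vc=[28,14,4,20,10]
#13 0x5a→b22/s2 L1-HIT; vc=[28,14,4,20,10]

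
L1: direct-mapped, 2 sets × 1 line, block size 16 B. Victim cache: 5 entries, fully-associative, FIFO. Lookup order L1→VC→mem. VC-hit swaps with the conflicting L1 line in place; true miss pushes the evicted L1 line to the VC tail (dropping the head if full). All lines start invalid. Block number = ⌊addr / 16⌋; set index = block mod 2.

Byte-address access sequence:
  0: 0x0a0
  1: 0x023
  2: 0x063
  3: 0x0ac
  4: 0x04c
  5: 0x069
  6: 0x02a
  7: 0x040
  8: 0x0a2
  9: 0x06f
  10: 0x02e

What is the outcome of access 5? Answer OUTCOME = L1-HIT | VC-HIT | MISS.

  [0] addr=0xa0 blk=10 s=0: MISS | VC []
  [1] addr=0x23 blk=2 s=0: MISS | VC [10]
  [2] addr=0x63 blk=6 s=0: MISS | VC [10, 2]
  [3] addr=0xac blk=10 s=0: VC-HIT | VC [6, 2]
  [4] addr=0x4c blk=4 s=0: MISS | VC [6, 2, 10]
  [5] addr=0x69 blk=6 s=0: VC-HIT | VC [4, 2, 10]
  [6] addr=0x2a blk=2 s=0: VC-HIT | VC [4, 6, 10]
  [7] addr=0x40 blk=4 s=0: VC-HIT | VC [2, 6, 10]
  [8] addr=0xa2 blk=10 s=0: VC-HIT | VC [2, 6, 4]
  [9] addr=0x6f blk=6 s=0: VC-HIT | VC [2, 10, 4]
  [10] addr=0x2e blk=2 s=0: VC-HIT | VC [6, 10, 4]

OUTCOME = VC-HIT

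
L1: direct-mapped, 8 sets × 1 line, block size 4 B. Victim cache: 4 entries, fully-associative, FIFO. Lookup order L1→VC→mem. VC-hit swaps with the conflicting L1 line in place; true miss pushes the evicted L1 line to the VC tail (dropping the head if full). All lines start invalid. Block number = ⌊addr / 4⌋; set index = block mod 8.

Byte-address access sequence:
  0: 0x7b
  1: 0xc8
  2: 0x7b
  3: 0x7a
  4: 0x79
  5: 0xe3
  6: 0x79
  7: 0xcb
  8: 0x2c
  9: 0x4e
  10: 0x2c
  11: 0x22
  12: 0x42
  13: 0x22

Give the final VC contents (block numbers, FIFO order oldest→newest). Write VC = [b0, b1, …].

VC = [19, 56, 16]

0: 0x7b (blk 30, set 6) → MISS  vc=[]
1: 0xc8 (blk 50, set 2) → MISS  vc=[]
2: 0x7b (blk 30, set 6) → L1-HIT  vc=[]
3: 0x7a (blk 30, set 6) → L1-HIT  vc=[]
4: 0x79 (blk 30, set 6) → L1-HIT  vc=[]
5: 0xe3 (blk 56, set 0) → MISS  vc=[]
6: 0x79 (blk 30, set 6) → L1-HIT  vc=[]
7: 0xcb (blk 50, set 2) → L1-HIT  vc=[]
8: 0x2c (blk 11, set 3) → MISS  vc=[]
9: 0x4e (blk 19, set 3) → MISS  vc=[11]
10: 0x2c (blk 11, set 3) → VC-HIT  vc=[19]
11: 0x22 (blk 8, set 0) → MISS  vc=[19, 56]
12: 0x42 (blk 16, set 0) → MISS  vc=[19, 56, 8]
13: 0x22 (blk 8, set 0) → VC-HIT  vc=[19, 56, 16]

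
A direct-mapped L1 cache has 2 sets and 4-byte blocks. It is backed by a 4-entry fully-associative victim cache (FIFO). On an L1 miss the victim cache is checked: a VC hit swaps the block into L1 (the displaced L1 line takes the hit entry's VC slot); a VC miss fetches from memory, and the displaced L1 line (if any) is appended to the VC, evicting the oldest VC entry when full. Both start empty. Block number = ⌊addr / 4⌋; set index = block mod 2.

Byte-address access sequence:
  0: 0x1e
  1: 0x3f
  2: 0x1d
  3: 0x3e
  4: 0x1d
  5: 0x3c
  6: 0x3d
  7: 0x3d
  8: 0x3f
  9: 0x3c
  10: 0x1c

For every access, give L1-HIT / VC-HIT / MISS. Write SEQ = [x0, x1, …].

SEQ = [MISS, MISS, VC-HIT, VC-HIT, VC-HIT, VC-HIT, L1-HIT, L1-HIT, L1-HIT, L1-HIT, VC-HIT]

0: 0x1e (blk 7, set 1) → MISS  vc=[]
1: 0x3f (blk 15, set 1) → MISS  vc=[7]
2: 0x1d (blk 7, set 1) → VC-HIT  vc=[15]
3: 0x3e (blk 15, set 1) → VC-HIT  vc=[7]
4: 0x1d (blk 7, set 1) → VC-HIT  vc=[15]
5: 0x3c (blk 15, set 1) → VC-HIT  vc=[7]
6: 0x3d (blk 15, set 1) → L1-HIT  vc=[7]
7: 0x3d (blk 15, set 1) → L1-HIT  vc=[7]
8: 0x3f (blk 15, set 1) → L1-HIT  vc=[7]
9: 0x3c (blk 15, set 1) → L1-HIT  vc=[7]
10: 0x1c (blk 7, set 1) → VC-HIT  vc=[15]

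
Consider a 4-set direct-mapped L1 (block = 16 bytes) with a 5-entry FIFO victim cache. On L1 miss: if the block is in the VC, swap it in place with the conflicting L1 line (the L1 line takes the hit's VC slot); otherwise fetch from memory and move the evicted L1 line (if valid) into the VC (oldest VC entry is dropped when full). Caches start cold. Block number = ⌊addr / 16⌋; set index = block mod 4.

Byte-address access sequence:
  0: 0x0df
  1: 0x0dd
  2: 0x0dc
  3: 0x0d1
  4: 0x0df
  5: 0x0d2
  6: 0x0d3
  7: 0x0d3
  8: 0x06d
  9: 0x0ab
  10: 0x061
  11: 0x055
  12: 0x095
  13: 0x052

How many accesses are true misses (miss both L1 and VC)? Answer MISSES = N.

MISSES = 5

  [0] addr=0xdf blk=13 s=1: MISS | VC []
  [1] addr=0xdd blk=13 s=1: L1-HIT | VC []
  [2] addr=0xdc blk=13 s=1: L1-HIT | VC []
  [3] addr=0xd1 blk=13 s=1: L1-HIT | VC []
  [4] addr=0xdf blk=13 s=1: L1-HIT | VC []
  [5] addr=0xd2 blk=13 s=1: L1-HIT | VC []
  [6] addr=0xd3 blk=13 s=1: L1-HIT | VC []
  [7] addr=0xd3 blk=13 s=1: L1-HIT | VC []
  [8] addr=0x6d blk=6 s=2: MISS | VC []
  [9] addr=0xab blk=10 s=2: MISS | VC [6]
  [10] addr=0x61 blk=6 s=2: VC-HIT | VC [10]
  [11] addr=0x55 blk=5 s=1: MISS | VC [10, 13]
  [12] addr=0x95 blk=9 s=1: MISS | VC [10, 13, 5]
  [13] addr=0x52 blk=5 s=1: VC-HIT | VC [10, 13, 9]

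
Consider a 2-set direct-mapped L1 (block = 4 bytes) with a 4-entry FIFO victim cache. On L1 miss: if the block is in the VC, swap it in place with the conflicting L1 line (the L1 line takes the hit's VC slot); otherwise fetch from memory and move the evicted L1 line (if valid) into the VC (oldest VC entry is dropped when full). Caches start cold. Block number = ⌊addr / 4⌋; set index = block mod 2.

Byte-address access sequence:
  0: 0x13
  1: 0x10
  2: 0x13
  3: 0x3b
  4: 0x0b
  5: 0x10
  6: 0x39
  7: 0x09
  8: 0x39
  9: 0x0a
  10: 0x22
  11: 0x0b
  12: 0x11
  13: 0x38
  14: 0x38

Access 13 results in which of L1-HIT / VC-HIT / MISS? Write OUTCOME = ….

#0 0x13→b4/s0 MISS; vc=[]
#1 0x10→b4/s0 L1-HIT; vc=[]
#2 0x13→b4/s0 L1-HIT; vc=[]
#3 0x3b→b14/s0 MISS; vc=[4]
#4 0xb→b2/s0 MISS; vc=[4,14]
#5 0x10→b4/s0 VC-HIT; vc=[2,14]
#6 0x39→b14/s0 VC-HIT; vc=[2,4]
#7 0x9→b2/s0 VC-HIT; vc=[14,4]
#8 0x39→b14/s0 VC-HIT; vc=[2,4]
#9 0xa→b2/s0 VC-HIT; vc=[14,4]
#10 0x22→b8/s0 MISS; vc=[14,4,2]
#11 0xb→b2/s0 VC-HIT; vc=[14,4,8]
#12 0x11→b4/s0 VC-HIT; vc=[14,2,8]
#13 0x38→b14/s0 VC-HIT; vc=[4,2,8]
#14 0x38→b14/s0 L1-HIT; vc=[4,2,8]

OUTCOME = VC-HIT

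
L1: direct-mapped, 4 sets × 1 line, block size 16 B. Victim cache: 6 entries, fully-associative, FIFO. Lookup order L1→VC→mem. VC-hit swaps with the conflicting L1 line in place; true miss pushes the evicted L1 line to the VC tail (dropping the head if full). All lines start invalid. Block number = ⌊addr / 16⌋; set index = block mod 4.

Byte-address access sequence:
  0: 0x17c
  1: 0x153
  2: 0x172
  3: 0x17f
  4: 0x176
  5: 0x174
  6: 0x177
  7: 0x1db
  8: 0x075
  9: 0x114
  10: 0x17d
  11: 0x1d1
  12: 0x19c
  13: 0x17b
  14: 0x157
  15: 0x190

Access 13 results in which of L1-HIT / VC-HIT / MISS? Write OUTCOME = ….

OUTCOME = L1-HIT

0: 0x17c (blk 23, set 3) → MISS  vc=[]
1: 0x153 (blk 21, set 1) → MISS  vc=[]
2: 0x172 (blk 23, set 3) → L1-HIT  vc=[]
3: 0x17f (blk 23, set 3) → L1-HIT  vc=[]
4: 0x176 (blk 23, set 3) → L1-HIT  vc=[]
5: 0x174 (blk 23, set 3) → L1-HIT  vc=[]
6: 0x177 (blk 23, set 3) → L1-HIT  vc=[]
7: 0x1db (blk 29, set 1) → MISS  vc=[21]
8: 0x75 (blk 7, set 3) → MISS  vc=[21, 23]
9: 0x114 (blk 17, set 1) → MISS  vc=[21, 23, 29]
10: 0x17d (blk 23, set 3) → VC-HIT  vc=[21, 7, 29]
11: 0x1d1 (blk 29, set 1) → VC-HIT  vc=[21, 7, 17]
12: 0x19c (blk 25, set 1) → MISS  vc=[21, 7, 17, 29]
13: 0x17b (blk 23, set 3) → L1-HIT  vc=[21, 7, 17, 29]
14: 0x157 (blk 21, set 1) → VC-HIT  vc=[25, 7, 17, 29]
15: 0x190 (blk 25, set 1) → VC-HIT  vc=[21, 7, 17, 29]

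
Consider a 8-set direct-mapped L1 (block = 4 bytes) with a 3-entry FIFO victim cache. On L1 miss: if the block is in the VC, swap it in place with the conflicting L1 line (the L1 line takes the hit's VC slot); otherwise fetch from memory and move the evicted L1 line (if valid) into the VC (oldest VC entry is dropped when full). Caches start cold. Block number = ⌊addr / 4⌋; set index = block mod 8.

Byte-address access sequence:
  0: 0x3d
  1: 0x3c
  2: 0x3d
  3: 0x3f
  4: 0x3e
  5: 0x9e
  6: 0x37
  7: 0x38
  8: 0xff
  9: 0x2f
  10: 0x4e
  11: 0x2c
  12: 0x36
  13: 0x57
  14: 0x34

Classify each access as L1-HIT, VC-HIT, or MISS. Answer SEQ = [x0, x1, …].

SEQ = [MISS, L1-HIT, L1-HIT, L1-HIT, L1-HIT, MISS, MISS, MISS, MISS, MISS, MISS, VC-HIT, L1-HIT, MISS, VC-HIT]

0: 0x3d (blk 15, set 7) → MISS  vc=[]
1: 0x3c (blk 15, set 7) → L1-HIT  vc=[]
2: 0x3d (blk 15, set 7) → L1-HIT  vc=[]
3: 0x3f (blk 15, set 7) → L1-HIT  vc=[]
4: 0x3e (blk 15, set 7) → L1-HIT  vc=[]
5: 0x9e (blk 39, set 7) → MISS  vc=[15]
6: 0x37 (blk 13, set 5) → MISS  vc=[15]
7: 0x38 (blk 14, set 6) → MISS  vc=[15]
8: 0xff (blk 63, set 7) → MISS  vc=[15, 39]
9: 0x2f (blk 11, set 3) → MISS  vc=[15, 39]
10: 0x4e (blk 19, set 3) → MISS  vc=[15, 39, 11]
11: 0x2c (blk 11, set 3) → VC-HIT  vc=[15, 39, 19]
12: 0x36 (blk 13, set 5) → L1-HIT  vc=[15, 39, 19]
13: 0x57 (blk 21, set 5) → MISS  vc=[39, 19, 13]
14: 0x34 (blk 13, set 5) → VC-HIT  vc=[39, 19, 21]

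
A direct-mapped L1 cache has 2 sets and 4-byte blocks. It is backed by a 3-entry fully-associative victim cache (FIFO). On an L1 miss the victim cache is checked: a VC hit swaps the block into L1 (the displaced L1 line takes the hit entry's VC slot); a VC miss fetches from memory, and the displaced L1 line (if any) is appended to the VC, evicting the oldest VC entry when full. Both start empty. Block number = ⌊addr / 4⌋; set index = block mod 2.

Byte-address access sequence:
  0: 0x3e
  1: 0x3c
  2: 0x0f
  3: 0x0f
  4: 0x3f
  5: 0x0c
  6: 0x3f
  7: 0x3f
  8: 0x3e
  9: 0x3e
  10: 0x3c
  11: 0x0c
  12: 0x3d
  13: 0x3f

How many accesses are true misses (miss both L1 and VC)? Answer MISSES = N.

#0 0x3e→b15/s1 MISS; vc=[]
#1 0x3c→b15/s1 L1-HIT; vc=[]
#2 0xf→b3/s1 MISS; vc=[15]
#3 0xf→b3/s1 L1-HIT; vc=[15]
#4 0x3f→b15/s1 VC-HIT; vc=[3]
#5 0xc→b3/s1 VC-HIT; vc=[15]
#6 0x3f→b15/s1 VC-HIT; vc=[3]
#7 0x3f→b15/s1 L1-HIT; vc=[3]
#8 0x3e→b15/s1 L1-HIT; vc=[3]
#9 0x3e→b15/s1 L1-HIT; vc=[3]
#10 0x3c→b15/s1 L1-HIT; vc=[3]
#11 0xc→b3/s1 VC-HIT; vc=[15]
#12 0x3d→b15/s1 VC-HIT; vc=[3]
#13 0x3f→b15/s1 L1-HIT; vc=[3]

MISSES = 2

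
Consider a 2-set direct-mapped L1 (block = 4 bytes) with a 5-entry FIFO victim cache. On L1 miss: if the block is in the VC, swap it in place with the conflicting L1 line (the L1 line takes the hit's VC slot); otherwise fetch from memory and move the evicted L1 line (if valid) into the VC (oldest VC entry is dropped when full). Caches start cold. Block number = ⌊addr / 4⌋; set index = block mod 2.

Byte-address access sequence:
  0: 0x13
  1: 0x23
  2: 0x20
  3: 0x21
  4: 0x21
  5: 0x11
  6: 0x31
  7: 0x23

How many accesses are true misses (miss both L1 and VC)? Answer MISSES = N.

0: 0x13 (blk 4, set 0) → MISS  vc=[]
1: 0x23 (blk 8, set 0) → MISS  vc=[4]
2: 0x20 (blk 8, set 0) → L1-HIT  vc=[4]
3: 0x21 (blk 8, set 0) → L1-HIT  vc=[4]
4: 0x21 (blk 8, set 0) → L1-HIT  vc=[4]
5: 0x11 (blk 4, set 0) → VC-HIT  vc=[8]
6: 0x31 (blk 12, set 0) → MISS  vc=[8, 4]
7: 0x23 (blk 8, set 0) → VC-HIT  vc=[12, 4]

MISSES = 3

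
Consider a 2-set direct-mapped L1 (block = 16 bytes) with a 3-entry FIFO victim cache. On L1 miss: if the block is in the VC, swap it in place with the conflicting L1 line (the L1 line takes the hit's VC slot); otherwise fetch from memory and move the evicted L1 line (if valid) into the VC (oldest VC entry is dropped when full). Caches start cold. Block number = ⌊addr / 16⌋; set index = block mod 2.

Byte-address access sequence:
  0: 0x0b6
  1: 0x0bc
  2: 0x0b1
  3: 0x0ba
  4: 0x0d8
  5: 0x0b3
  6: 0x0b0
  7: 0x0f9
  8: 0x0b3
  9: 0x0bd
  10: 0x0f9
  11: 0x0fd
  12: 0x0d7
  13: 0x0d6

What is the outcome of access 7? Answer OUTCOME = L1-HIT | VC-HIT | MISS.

0: 0xb6 (blk 11, set 1) → MISS  vc=[]
1: 0xbc (blk 11, set 1) → L1-HIT  vc=[]
2: 0xb1 (blk 11, set 1) → L1-HIT  vc=[]
3: 0xba (blk 11, set 1) → L1-HIT  vc=[]
4: 0xd8 (blk 13, set 1) → MISS  vc=[11]
5: 0xb3 (blk 11, set 1) → VC-HIT  vc=[13]
6: 0xb0 (blk 11, set 1) → L1-HIT  vc=[13]
7: 0xf9 (blk 15, set 1) → MISS  vc=[13, 11]
8: 0xb3 (blk 11, set 1) → VC-HIT  vc=[13, 15]
9: 0xbd (blk 11, set 1) → L1-HIT  vc=[13, 15]
10: 0xf9 (blk 15, set 1) → VC-HIT  vc=[13, 11]
11: 0xfd (blk 15, set 1) → L1-HIT  vc=[13, 11]
12: 0xd7 (blk 13, set 1) → VC-HIT  vc=[15, 11]
13: 0xd6 (blk 13, set 1) → L1-HIT  vc=[15, 11]

OUTCOME = MISS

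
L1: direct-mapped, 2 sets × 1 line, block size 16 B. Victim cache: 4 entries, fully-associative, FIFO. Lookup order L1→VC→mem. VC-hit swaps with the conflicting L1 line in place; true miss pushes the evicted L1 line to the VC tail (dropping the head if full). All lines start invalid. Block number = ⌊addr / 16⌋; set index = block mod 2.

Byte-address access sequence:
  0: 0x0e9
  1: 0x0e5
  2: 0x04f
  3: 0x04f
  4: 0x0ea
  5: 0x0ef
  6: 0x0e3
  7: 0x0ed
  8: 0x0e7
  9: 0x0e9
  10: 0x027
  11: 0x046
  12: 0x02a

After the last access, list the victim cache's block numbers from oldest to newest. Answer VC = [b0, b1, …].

  [0] addr=0xe9 blk=14 s=0: MISS | VC []
  [1] addr=0xe5 blk=14 s=0: L1-HIT | VC []
  [2] addr=0x4f blk=4 s=0: MISS | VC [14]
  [3] addr=0x4f blk=4 s=0: L1-HIT | VC [14]
  [4] addr=0xea blk=14 s=0: VC-HIT | VC [4]
  [5] addr=0xef blk=14 s=0: L1-HIT | VC [4]
  [6] addr=0xe3 blk=14 s=0: L1-HIT | VC [4]
  [7] addr=0xed blk=14 s=0: L1-HIT | VC [4]
  [8] addr=0xe7 blk=14 s=0: L1-HIT | VC [4]
  [9] addr=0xe9 blk=14 s=0: L1-HIT | VC [4]
  [10] addr=0x27 blk=2 s=0: MISS | VC [4, 14]
  [11] addr=0x46 blk=4 s=0: VC-HIT | VC [2, 14]
  [12] addr=0x2a blk=2 s=0: VC-HIT | VC [4, 14]

VC = [4, 14]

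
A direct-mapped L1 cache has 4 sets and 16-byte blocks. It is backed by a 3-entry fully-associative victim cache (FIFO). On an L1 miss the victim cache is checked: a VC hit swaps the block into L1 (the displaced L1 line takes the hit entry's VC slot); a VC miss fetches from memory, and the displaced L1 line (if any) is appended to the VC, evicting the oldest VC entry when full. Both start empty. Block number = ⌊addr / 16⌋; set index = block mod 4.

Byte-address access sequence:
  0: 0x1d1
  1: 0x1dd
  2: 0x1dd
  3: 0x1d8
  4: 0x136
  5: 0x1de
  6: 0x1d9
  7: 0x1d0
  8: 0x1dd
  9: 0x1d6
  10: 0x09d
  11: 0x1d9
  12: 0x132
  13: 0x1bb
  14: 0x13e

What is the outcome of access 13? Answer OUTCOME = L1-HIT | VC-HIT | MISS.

OUTCOME = MISS

0: 0x1d1 (blk 29, set 1) → MISS  vc=[]
1: 0x1dd (blk 29, set 1) → L1-HIT  vc=[]
2: 0x1dd (blk 29, set 1) → L1-HIT  vc=[]
3: 0x1d8 (blk 29, set 1) → L1-HIT  vc=[]
4: 0x136 (blk 19, set 3) → MISS  vc=[]
5: 0x1de (blk 29, set 1) → L1-HIT  vc=[]
6: 0x1d9 (blk 29, set 1) → L1-HIT  vc=[]
7: 0x1d0 (blk 29, set 1) → L1-HIT  vc=[]
8: 0x1dd (blk 29, set 1) → L1-HIT  vc=[]
9: 0x1d6 (blk 29, set 1) → L1-HIT  vc=[]
10: 0x9d (blk 9, set 1) → MISS  vc=[29]
11: 0x1d9 (blk 29, set 1) → VC-HIT  vc=[9]
12: 0x132 (blk 19, set 3) → L1-HIT  vc=[9]
13: 0x1bb (blk 27, set 3) → MISS  vc=[9, 19]
14: 0x13e (blk 19, set 3) → VC-HIT  vc=[9, 27]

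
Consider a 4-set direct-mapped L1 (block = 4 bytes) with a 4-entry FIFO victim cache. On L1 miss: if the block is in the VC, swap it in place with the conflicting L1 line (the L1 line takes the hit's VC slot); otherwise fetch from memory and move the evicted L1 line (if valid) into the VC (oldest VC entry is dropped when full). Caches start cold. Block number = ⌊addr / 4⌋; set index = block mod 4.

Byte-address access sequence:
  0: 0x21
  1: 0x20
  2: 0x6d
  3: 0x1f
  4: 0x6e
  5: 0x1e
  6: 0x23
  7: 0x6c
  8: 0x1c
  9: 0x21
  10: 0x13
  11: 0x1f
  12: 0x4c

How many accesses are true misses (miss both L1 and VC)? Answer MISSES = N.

MISSES = 5

  [0] addr=0x21 blk=8 s=0: MISS | VC []
  [1] addr=0x20 blk=8 s=0: L1-HIT | VC []
  [2] addr=0x6d blk=27 s=3: MISS | VC []
  [3] addr=0x1f blk=7 s=3: MISS | VC [27]
  [4] addr=0x6e blk=27 s=3: VC-HIT | VC [7]
  [5] addr=0x1e blk=7 s=3: VC-HIT | VC [27]
  [6] addr=0x23 blk=8 s=0: L1-HIT | VC [27]
  [7] addr=0x6c blk=27 s=3: VC-HIT | VC [7]
  [8] addr=0x1c blk=7 s=3: VC-HIT | VC [27]
  [9] addr=0x21 blk=8 s=0: L1-HIT | VC [27]
  [10] addr=0x13 blk=4 s=0: MISS | VC [27, 8]
  [11] addr=0x1f blk=7 s=3: L1-HIT | VC [27, 8]
  [12] addr=0x4c blk=19 s=3: MISS | VC [27, 8, 7]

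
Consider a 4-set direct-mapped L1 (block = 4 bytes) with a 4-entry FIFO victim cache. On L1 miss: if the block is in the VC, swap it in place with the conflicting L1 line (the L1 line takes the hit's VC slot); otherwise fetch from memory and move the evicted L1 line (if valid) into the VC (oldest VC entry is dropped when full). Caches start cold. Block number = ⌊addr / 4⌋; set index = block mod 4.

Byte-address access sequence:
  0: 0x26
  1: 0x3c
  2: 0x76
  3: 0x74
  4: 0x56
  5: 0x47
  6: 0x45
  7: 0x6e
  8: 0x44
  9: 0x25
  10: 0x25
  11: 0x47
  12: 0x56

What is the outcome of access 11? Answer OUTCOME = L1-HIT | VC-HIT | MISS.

  [0] addr=0x26 blk=9 s=1: MISS | VC []
  [1] addr=0x3c blk=15 s=3: MISS | VC []
  [2] addr=0x76 blk=29 s=1: MISS | VC [9]
  [3] addr=0x74 blk=29 s=1: L1-HIT | VC [9]
  [4] addr=0x56 blk=21 s=1: MISS | VC [9, 29]
  [5] addr=0x47 blk=17 s=1: MISS | VC [9, 29, 21]
  [6] addr=0x45 blk=17 s=1: L1-HIT | VC [9, 29, 21]
  [7] addr=0x6e blk=27 s=3: MISS | VC [9, 29, 21, 15]
  [8] addr=0x44 blk=17 s=1: L1-HIT | VC [9, 29, 21, 15]
  [9] addr=0x25 blk=9 s=1: VC-HIT | VC [17, 29, 21, 15]
  [10] addr=0x25 blk=9 s=1: L1-HIT | VC [17, 29, 21, 15]
  [11] addr=0x47 blk=17 s=1: VC-HIT | VC [9, 29, 21, 15]
  [12] addr=0x56 blk=21 s=1: VC-HIT | VC [9, 29, 17, 15]

OUTCOME = VC-HIT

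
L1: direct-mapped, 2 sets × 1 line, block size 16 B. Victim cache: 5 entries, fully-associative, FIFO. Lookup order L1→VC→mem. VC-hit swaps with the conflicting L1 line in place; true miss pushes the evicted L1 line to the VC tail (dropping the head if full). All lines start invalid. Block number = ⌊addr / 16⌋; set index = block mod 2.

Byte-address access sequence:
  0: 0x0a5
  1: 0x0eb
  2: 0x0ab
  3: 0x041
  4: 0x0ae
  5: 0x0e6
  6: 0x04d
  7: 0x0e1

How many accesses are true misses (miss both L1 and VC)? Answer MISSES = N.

MISSES = 3

  [0] addr=0xa5 blk=10 s=0: MISS | VC []
  [1] addr=0xeb blk=14 s=0: MISS | VC [10]
  [2] addr=0xab blk=10 s=0: VC-HIT | VC [14]
  [3] addr=0x41 blk=4 s=0: MISS | VC [14, 10]
  [4] addr=0xae blk=10 s=0: VC-HIT | VC [14, 4]
  [5] addr=0xe6 blk=14 s=0: VC-HIT | VC [10, 4]
  [6] addr=0x4d blk=4 s=0: VC-HIT | VC [10, 14]
  [7] addr=0xe1 blk=14 s=0: VC-HIT | VC [10, 4]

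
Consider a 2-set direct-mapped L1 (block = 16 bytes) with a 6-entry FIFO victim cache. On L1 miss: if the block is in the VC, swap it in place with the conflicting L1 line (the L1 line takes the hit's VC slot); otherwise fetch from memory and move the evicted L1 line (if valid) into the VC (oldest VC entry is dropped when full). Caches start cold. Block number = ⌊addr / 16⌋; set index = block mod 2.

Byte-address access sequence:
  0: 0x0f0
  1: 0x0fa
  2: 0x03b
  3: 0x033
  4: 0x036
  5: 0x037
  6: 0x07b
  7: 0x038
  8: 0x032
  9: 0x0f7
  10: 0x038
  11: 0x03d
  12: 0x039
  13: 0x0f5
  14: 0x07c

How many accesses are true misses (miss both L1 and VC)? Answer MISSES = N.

MISSES = 3

#0 0xf0→b15/s1 MISS; vc=[]
#1 0xfa→b15/s1 L1-HIT; vc=[]
#2 0x3b→b3/s1 MISS; vc=[15]
#3 0x33→b3/s1 L1-HIT; vc=[15]
#4 0x36→b3/s1 L1-HIT; vc=[15]
#5 0x37→b3/s1 L1-HIT; vc=[15]
#6 0x7b→b7/s1 MISS; vc=[15,3]
#7 0x38→b3/s1 VC-HIT; vc=[15,7]
#8 0x32→b3/s1 L1-HIT; vc=[15,7]
#9 0xf7→b15/s1 VC-HIT; vc=[3,7]
#10 0x38→b3/s1 VC-HIT; vc=[15,7]
#11 0x3d→b3/s1 L1-HIT; vc=[15,7]
#12 0x39→b3/s1 L1-HIT; vc=[15,7]
#13 0xf5→b15/s1 VC-HIT; vc=[3,7]
#14 0x7c→b7/s1 VC-HIT; vc=[3,15]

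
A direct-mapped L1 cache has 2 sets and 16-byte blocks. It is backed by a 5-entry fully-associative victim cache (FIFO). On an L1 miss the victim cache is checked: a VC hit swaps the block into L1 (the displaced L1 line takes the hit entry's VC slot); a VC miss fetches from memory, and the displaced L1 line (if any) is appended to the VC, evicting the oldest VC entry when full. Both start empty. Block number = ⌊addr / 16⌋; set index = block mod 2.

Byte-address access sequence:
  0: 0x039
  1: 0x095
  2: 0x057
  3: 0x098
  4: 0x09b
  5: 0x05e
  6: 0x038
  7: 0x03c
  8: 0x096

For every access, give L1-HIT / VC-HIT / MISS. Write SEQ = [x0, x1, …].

SEQ = [MISS, MISS, MISS, VC-HIT, L1-HIT, VC-HIT, VC-HIT, L1-HIT, VC-HIT]

#0 0x39→b3/s1 MISS; vc=[]
#1 0x95→b9/s1 MISS; vc=[3]
#2 0x57→b5/s1 MISS; vc=[3,9]
#3 0x98→b9/s1 VC-HIT; vc=[3,5]
#4 0x9b→b9/s1 L1-HIT; vc=[3,5]
#5 0x5e→b5/s1 VC-HIT; vc=[3,9]
#6 0x38→b3/s1 VC-HIT; vc=[5,9]
#7 0x3c→b3/s1 L1-HIT; vc=[5,9]
#8 0x96→b9/s1 VC-HIT; vc=[5,3]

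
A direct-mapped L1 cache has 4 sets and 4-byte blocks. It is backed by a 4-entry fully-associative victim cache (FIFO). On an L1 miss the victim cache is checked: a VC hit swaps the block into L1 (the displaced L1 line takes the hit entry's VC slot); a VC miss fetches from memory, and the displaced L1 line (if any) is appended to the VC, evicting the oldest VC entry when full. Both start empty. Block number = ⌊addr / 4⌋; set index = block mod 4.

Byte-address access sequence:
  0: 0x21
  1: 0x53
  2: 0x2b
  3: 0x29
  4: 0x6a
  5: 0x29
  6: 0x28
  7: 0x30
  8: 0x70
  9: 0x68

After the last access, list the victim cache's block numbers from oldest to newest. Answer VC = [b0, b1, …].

VC = [8, 10, 20, 12]

  [0] addr=0x21 blk=8 s=0: MISS | VC []
  [1] addr=0x53 blk=20 s=0: MISS | VC [8]
  [2] addr=0x2b blk=10 s=2: MISS | VC [8]
  [3] addr=0x29 blk=10 s=2: L1-HIT | VC [8]
  [4] addr=0x6a blk=26 s=2: MISS | VC [8, 10]
  [5] addr=0x29 blk=10 s=2: VC-HIT | VC [8, 26]
  [6] addr=0x28 blk=10 s=2: L1-HIT | VC [8, 26]
  [7] addr=0x30 blk=12 s=0: MISS | VC [8, 26, 20]
  [8] addr=0x70 blk=28 s=0: MISS | VC [8, 26, 20, 12]
  [9] addr=0x68 blk=26 s=2: VC-HIT | VC [8, 10, 20, 12]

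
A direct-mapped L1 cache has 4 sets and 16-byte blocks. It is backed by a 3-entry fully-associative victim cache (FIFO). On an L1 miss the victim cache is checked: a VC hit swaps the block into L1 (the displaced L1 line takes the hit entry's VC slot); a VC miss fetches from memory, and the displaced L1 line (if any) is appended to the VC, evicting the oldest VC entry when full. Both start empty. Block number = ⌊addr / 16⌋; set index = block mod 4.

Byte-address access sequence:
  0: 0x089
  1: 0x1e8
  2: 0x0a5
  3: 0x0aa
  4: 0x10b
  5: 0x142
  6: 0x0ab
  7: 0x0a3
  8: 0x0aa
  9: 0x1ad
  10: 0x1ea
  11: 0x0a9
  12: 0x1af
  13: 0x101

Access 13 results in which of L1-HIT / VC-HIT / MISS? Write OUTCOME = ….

OUTCOME = VC-HIT

#0 0x89→b8/s0 MISS; vc=[]
#1 0x1e8→b30/s2 MISS; vc=[]
#2 0xa5→b10/s2 MISS; vc=[30]
#3 0xaa→b10/s2 L1-HIT; vc=[30]
#4 0x10b→b16/s0 MISS; vc=[30,8]
#5 0x142→b20/s0 MISS; vc=[30,8,16]
#6 0xab→b10/s2 L1-HIT; vc=[30,8,16]
#7 0xa3→b10/s2 L1-HIT; vc=[30,8,16]
#8 0xaa→b10/s2 L1-HIT; vc=[30,8,16]
#9 0x1ad→b26/s2 MISS; vc=[8,16,10]
#10 0x1ea→b30/s2 MISS; vc=[16,10,26]
#11 0xa9→b10/s2 VC-HIT; vc=[16,30,26]
#12 0x1af→b26/s2 VC-HIT; vc=[16,30,10]
#13 0x101→b16/s0 VC-HIT; vc=[20,30,10]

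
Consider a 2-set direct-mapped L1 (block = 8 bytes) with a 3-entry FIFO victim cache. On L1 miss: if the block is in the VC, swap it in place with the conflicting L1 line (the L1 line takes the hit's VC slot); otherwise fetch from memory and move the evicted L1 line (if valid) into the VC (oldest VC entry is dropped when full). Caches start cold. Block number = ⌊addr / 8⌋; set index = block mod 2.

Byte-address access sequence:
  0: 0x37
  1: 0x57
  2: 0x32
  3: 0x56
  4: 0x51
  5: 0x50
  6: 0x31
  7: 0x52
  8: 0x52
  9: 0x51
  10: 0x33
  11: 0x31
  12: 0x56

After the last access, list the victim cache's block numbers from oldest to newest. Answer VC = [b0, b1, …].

  [0] addr=0x37 blk=6 s=0: MISS | VC []
  [1] addr=0x57 blk=10 s=0: MISS | VC [6]
  [2] addr=0x32 blk=6 s=0: VC-HIT | VC [10]
  [3] addr=0x56 blk=10 s=0: VC-HIT | VC [6]
  [4] addr=0x51 blk=10 s=0: L1-HIT | VC [6]
  [5] addr=0x50 blk=10 s=0: L1-HIT | VC [6]
  [6] addr=0x31 blk=6 s=0: VC-HIT | VC [10]
  [7] addr=0x52 blk=10 s=0: VC-HIT | VC [6]
  [8] addr=0x52 blk=10 s=0: L1-HIT | VC [6]
  [9] addr=0x51 blk=10 s=0: L1-HIT | VC [6]
  [10] addr=0x33 blk=6 s=0: VC-HIT | VC [10]
  [11] addr=0x31 blk=6 s=0: L1-HIT | VC [10]
  [12] addr=0x56 blk=10 s=0: VC-HIT | VC [6]

VC = [6]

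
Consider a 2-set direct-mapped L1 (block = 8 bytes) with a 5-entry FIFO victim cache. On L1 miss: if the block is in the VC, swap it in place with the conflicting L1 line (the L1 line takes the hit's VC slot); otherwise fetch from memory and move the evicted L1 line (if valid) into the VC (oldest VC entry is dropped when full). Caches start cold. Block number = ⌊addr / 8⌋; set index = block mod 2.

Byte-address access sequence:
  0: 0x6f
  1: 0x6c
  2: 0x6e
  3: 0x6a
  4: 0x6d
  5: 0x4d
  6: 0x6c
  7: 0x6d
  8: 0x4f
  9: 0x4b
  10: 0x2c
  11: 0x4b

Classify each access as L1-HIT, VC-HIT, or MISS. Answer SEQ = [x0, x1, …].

SEQ = [MISS, L1-HIT, L1-HIT, L1-HIT, L1-HIT, MISS, VC-HIT, L1-HIT, VC-HIT, L1-HIT, MISS, VC-HIT]

#0 0x6f→b13/s1 MISS; vc=[]
#1 0x6c→b13/s1 L1-HIT; vc=[]
#2 0x6e→b13/s1 L1-HIT; vc=[]
#3 0x6a→b13/s1 L1-HIT; vc=[]
#4 0x6d→b13/s1 L1-HIT; vc=[]
#5 0x4d→b9/s1 MISS; vc=[13]
#6 0x6c→b13/s1 VC-HIT; vc=[9]
#7 0x6d→b13/s1 L1-HIT; vc=[9]
#8 0x4f→b9/s1 VC-HIT; vc=[13]
#9 0x4b→b9/s1 L1-HIT; vc=[13]
#10 0x2c→b5/s1 MISS; vc=[13,9]
#11 0x4b→b9/s1 VC-HIT; vc=[13,5]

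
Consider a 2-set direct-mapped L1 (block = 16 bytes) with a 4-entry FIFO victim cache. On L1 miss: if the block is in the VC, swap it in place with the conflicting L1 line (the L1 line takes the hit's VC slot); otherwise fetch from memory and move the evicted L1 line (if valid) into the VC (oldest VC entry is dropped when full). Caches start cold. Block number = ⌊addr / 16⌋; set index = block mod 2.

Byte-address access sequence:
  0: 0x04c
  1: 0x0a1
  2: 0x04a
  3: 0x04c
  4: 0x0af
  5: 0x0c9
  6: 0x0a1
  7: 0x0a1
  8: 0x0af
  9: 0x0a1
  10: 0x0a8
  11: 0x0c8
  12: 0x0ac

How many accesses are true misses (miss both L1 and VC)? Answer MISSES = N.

MISSES = 3

#0 0x4c→b4/s0 MISS; vc=[]
#1 0xa1→b10/s0 MISS; vc=[4]
#2 0x4a→b4/s0 VC-HIT; vc=[10]
#3 0x4c→b4/s0 L1-HIT; vc=[10]
#4 0xaf→b10/s0 VC-HIT; vc=[4]
#5 0xc9→b12/s0 MISS; vc=[4,10]
#6 0xa1→b10/s0 VC-HIT; vc=[4,12]
#7 0xa1→b10/s0 L1-HIT; vc=[4,12]
#8 0xaf→b10/s0 L1-HIT; vc=[4,12]
#9 0xa1→b10/s0 L1-HIT; vc=[4,12]
#10 0xa8→b10/s0 L1-HIT; vc=[4,12]
#11 0xc8→b12/s0 VC-HIT; vc=[4,10]
#12 0xac→b10/s0 VC-HIT; vc=[4,12]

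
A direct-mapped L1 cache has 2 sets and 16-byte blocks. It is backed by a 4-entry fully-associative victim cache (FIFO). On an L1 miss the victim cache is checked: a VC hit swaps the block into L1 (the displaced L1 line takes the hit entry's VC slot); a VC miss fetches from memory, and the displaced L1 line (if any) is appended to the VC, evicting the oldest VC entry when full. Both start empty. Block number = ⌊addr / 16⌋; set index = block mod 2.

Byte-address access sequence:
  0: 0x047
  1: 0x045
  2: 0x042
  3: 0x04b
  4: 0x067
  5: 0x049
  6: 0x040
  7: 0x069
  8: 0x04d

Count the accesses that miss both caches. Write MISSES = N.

  [0] addr=0x47 blk=4 s=0: MISS | VC []
  [1] addr=0x45 blk=4 s=0: L1-HIT | VC []
  [2] addr=0x42 blk=4 s=0: L1-HIT | VC []
  [3] addr=0x4b blk=4 s=0: L1-HIT | VC []
  [4] addr=0x67 blk=6 s=0: MISS | VC [4]
  [5] addr=0x49 blk=4 s=0: VC-HIT | VC [6]
  [6] addr=0x40 blk=4 s=0: L1-HIT | VC [6]
  [7] addr=0x69 blk=6 s=0: VC-HIT | VC [4]
  [8] addr=0x4d blk=4 s=0: VC-HIT | VC [6]

MISSES = 2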